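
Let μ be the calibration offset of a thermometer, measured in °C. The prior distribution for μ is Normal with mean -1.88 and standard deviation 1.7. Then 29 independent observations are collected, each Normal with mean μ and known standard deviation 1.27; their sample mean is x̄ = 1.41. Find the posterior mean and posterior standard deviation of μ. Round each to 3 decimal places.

Prior precision 1/τ₀² = 1/1.7² = 0.346021; data precision n/σ² = 29/1.27² = 17.9800.
Posterior precision = 0.346021 + 17.9800 = 18.3261, giving posterior SD = 1/√18.3261 = 0.234.
Posterior mean = (0.346021·-1.88 + 17.9800·1.41) / 18.3261 = 1.348.

Posterior mean ≈ 1.348; posterior SD ≈ 0.234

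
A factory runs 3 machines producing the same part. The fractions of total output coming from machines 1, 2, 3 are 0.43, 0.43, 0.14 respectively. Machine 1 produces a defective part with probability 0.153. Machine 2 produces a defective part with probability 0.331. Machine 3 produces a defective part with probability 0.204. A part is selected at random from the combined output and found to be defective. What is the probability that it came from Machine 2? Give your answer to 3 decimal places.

Posterior probability ≈ 0.601

Tabulate prior·likelihood by source: [1] prior 0.43, lik 0.153, product 0.06579; [2] prior 0.43, lik 0.331, product 0.1423; [3] prior 0.14, lik 0.204, product 0.02856.
Normalizing constant = 0.23668; the posterior for Machine 2 is its product over the sum, 0.1423/0.23668 = 0.601.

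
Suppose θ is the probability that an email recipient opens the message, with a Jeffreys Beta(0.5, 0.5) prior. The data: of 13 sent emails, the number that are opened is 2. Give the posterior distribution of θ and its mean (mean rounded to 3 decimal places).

The binomial likelihood is conjugate to the Beta prior: with 2 successes and 11 failures, the posterior is Beta(0.5+2, 0.5+11) = Beta(2.5, 11.5).
Posterior mean = α/(α+β) = 2.5/14 = 0.179.

Posterior: Beta(2.5, 11.5); mean ≈ 0.179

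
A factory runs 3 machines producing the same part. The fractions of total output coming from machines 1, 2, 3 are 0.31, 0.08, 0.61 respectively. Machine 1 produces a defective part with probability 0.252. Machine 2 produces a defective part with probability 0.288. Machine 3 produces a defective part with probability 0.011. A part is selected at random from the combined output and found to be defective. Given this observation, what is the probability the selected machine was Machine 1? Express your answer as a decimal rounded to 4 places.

Posterior probability ≈ 0.7242

P(defective|M1) = 0.252; P(defective|M2) = 0.288; P(defective|M3) = 0.011.
Prior × likelihood for each source: 0.31·0.252=0.07812, 0.08·0.288=0.02304, 0.61·0.011=0.006710. Summing gives P(defective) = 0.10787.
P(Machine 1 | defective) = 0.07812 / 0.10787 = 0.7242.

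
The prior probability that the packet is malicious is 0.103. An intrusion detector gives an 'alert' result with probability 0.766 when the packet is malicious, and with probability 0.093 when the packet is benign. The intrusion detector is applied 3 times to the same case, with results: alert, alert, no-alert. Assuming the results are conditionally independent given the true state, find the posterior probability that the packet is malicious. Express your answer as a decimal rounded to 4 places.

Posterior P(H) ≈ 0.6677

Let H be the event that the packet is malicious; start with P(H) = 0.103. P('alert'|H) = 0.766, P('alert'|¬H) = 0.093.
Update on result 1 ('alert'): P(H) ← 0.766·0.1030 / (0.766·0.1030 + 0.093·0.8970) = 0.078898/0.16232 = 0.4861.
Update on result 2 ('alert'): P(H) ← 0.766·0.4861 / (0.766·0.4861 + 0.093·0.5139) = 0.37233/0.42012 = 0.8862.
Update on result 3 ('no-alert'): P(H) ← 0.234·0.8862 / (0.234·0.8862 + 0.907·0.1138) = 0.20738/0.31056 = 0.6677.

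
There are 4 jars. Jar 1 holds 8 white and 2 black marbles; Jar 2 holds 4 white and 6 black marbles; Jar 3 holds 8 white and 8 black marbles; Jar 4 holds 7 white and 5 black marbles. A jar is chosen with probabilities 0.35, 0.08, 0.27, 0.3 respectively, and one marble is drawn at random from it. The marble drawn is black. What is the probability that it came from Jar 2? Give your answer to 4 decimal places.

Posterior probability ≈ 0.1270

P(black|Jar 1) = 0.2; P(black|Jar 2) = 0.6; P(black|Jar 3) = 0.5; P(black|Jar 4) = 0.4167.
Prior × likelihood for each source: 0.35·0.2=0.07000, 0.08·0.6=0.04800, 0.27·0.5=0.1350, 0.3·0.4167=0.1250. Summing gives P(black) = 0.37800.
P(Jar 2 | black) = 0.04800 / 0.37800 = 0.1270.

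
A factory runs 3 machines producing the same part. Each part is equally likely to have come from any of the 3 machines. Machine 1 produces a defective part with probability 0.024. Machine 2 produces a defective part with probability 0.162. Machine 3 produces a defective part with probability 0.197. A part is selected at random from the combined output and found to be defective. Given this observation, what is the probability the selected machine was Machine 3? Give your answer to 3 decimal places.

Posterior probability ≈ 0.514

Tabulate prior·likelihood by source: [1] prior 0.333333, lik 0.024, product 0.008000; [2] prior 0.333333, lik 0.162, product 0.05400; [3] prior 0.333333, lik 0.197, product 0.06567.
Normalizing constant = 0.12767; the posterior for Machine 3 is its product over the sum, 0.06567/0.12767 = 0.514.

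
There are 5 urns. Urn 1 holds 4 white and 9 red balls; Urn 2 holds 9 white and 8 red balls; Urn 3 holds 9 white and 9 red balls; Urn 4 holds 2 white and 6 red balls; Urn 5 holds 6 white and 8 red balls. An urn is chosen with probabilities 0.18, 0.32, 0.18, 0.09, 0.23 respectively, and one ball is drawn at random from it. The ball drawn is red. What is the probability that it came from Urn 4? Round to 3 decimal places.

Tabulate prior·likelihood by source: [1] prior 0.18, lik 0.6923, product 0.1246; [2] prior 0.32, lik 0.4706, product 0.1506; [3] prior 0.18, lik 0.5, product 0.09000; [4] prior 0.09, lik 0.75, product 0.06750; [5] prior 0.23, lik 0.5714, product 0.1314.
Normalizing constant = 0.56413; the posterior for Urn 4 is its product over the sum, 0.06750/0.56413 = 0.120.

Posterior probability ≈ 0.120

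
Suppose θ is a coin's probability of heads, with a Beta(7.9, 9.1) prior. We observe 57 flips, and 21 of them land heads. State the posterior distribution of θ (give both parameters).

Observing 21 successes and 36 failures updates Beta(7.9, 9.1) by adding the success and failure counts to the two shape parameters: α = 7.9+21 = 28.9, β = 9.1+36 = 45.1.

Posterior: Beta(28.9, 45.1)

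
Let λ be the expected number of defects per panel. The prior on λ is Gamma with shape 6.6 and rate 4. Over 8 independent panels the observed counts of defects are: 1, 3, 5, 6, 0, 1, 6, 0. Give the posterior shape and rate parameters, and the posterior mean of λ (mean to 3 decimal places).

Total count ∑xᵢ = 22 over n = 8 panels.
Gamma is conjugate to the Poisson likelihood: posterior is Gamma(shape = 6.6+22 = 28.6, rate = 4+8 = 12).
E[λ | data] = 28.6/12 = 2.383.

Posterior: Gamma(shape=28.6, rate=12); mean ≈ 2.383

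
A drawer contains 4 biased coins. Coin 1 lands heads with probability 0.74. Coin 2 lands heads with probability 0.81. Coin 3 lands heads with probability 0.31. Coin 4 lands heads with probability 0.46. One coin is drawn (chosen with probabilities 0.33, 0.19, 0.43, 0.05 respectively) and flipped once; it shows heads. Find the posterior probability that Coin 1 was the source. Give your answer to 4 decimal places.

Posterior probability ≈ 0.4405

Tabulate prior·likelihood by source: [1] prior 0.33, lik 0.74, product 0.2442; [2] prior 0.19, lik 0.81, product 0.1539; [3] prior 0.43, lik 0.31, product 0.1333; [4] prior 0.05, lik 0.46, product 0.02300.
Normalizing constant = 0.55440; the posterior for Coin 1 is its product over the sum, 0.2442/0.55440 = 0.4405.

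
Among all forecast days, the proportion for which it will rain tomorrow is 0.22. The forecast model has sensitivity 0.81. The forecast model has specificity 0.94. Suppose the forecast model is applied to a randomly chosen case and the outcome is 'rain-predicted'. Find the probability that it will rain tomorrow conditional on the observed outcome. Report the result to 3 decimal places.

Let H be the event that it will rain tomorrow. P(H) = 0.22, so P(¬H) = 0.78. With E the 'rain-predicted' result, P(E|H) = 0.81 and P(E|¬H) = 0.06.
P(E) = 0.81·0.22 + 0.06·0.78 = 0.17820 + 0.046800 = 0.22500.
By Bayes' theorem, P(H|E) = 0.17820 / 0.22500 = 0.792.

P(H | E) ≈ 0.792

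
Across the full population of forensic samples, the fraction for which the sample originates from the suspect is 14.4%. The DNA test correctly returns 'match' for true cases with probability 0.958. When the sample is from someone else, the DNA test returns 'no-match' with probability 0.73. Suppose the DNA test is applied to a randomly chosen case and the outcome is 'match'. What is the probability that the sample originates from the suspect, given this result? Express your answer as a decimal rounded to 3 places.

Write H for 'the sample originates from the suspect'. Prior odds H:¬H = 0.144/0.856 = 0.16822. For the 'match' outcome, the likelihood ratio is 0.958/0.27 = 3.5481.
Posterior odds = 0.16822 × 3.5481 = 0.59688, so P(H|E) = 0.59688/(1+0.59688) = 0.374.

P(H | E) ≈ 0.374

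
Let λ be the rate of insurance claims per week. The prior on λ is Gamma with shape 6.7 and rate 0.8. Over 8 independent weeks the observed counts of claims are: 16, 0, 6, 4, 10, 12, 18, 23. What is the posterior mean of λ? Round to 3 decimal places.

Total count ∑xᵢ = 89 over n = 8 weeks.
Gamma is conjugate to the Poisson likelihood: posterior is Gamma(shape = 6.7+89 = 95.7, rate = 0.8+8 = 8.8).
Posterior mean = shape/rate = 95.7/8.8 = 10.875.

Posterior mean ≈ 10.875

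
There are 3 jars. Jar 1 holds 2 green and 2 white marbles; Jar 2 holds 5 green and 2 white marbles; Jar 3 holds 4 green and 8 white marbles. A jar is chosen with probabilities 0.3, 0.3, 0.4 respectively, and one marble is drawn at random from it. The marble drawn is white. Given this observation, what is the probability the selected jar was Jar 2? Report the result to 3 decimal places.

P(white|Jar 1) = 0.5; P(white|Jar 2) = 0.2857; P(white|Jar 3) = 0.6667.
Prior × likelihood for each source: 0.3·0.5=0.1500, 0.3·0.2857=0.08571, 0.4·0.6667=0.2667. Summing gives P(white) = 0.50238.
P(Jar 2 | white) = 0.08571 / 0.50238 = 0.171.

Posterior probability ≈ 0.171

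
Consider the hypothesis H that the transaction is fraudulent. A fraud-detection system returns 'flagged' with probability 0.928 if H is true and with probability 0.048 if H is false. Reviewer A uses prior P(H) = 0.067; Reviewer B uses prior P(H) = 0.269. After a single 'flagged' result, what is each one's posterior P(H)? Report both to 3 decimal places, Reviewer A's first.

Reviewer A: 0.581; Reviewer B: 0.877

The likelihood ratio for a 'flagged' result is 0.928/0.048 = 19.333.
Reviewer A: prior odds 0.067/0.933 = 0.071811; posterior odds 1.3884; posterior probability 0.581.
Reviewer B: prior odds 0.269/0.731 = 0.36799; posterior odds 7.1145; posterior probability 0.877.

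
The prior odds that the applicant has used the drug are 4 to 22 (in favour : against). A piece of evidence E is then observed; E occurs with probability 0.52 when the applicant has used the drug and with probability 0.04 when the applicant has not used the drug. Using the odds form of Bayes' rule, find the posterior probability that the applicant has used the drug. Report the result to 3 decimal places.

Posterior probability ≈ 0.703

Prior odds = 4/22 = 0.18182. In log-odds, ln(0.18182) = -1.7047.
Add log likelihood ratio: ln(13.000) = 2.5649.
Posterior log-odds = 0.86020, so posterior odds = exp(0.86020) = 2.3636. Converting, P(H|E) = 2.3636/3.3636 = 0.703.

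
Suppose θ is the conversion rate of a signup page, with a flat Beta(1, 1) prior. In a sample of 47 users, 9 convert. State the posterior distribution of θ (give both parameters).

Posterior: Beta(10, 39)

Observing 9 successes and 38 failures updates Beta(1, 1) by adding the success and failure counts to the two shape parameters: α = 1+9 = 10, β = 1+38 = 39.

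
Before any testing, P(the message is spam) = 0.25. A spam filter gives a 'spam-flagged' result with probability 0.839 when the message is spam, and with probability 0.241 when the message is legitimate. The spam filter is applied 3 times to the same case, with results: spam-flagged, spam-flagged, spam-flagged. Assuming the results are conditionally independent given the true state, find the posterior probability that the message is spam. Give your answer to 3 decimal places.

Posterior P(H) ≈ 0.934

With H the event that the message is spam, the joint likelihood of the observed sequence is P(data|H) = 0.839·0.839·0.839 = 0.59059 and P(data|¬H) = 0.241·0.241·0.241 = 0.013998.
Bayes: P(H|data) = 0.25·0.59059 / (0.25·0.59059 + 0.75·0.013998) = 0.14765/0.15815 = 0.9336.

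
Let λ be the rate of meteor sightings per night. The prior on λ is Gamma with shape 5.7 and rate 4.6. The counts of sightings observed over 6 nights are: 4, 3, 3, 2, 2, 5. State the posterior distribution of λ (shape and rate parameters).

Posterior: Gamma(shape=24.7, rate=10.6)

The Poisson likelihood adds the total count to the shape and the number of exposure periods to the rate. Here ∑xᵢ = 19 and n = 6, so shape 5.7→24.7 and rate 4.6→10.6.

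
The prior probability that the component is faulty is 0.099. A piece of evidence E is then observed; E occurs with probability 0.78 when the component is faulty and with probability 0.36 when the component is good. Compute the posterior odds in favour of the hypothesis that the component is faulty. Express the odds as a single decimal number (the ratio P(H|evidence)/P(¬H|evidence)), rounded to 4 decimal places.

Prior odds = 0.099/(1−0.099) = 0.10988.
Likelihood ratio for E = 0.78/0.36 = 2.1667.
Posterior odds = prior odds × LR = 0.23807.

Posterior odds ≈ 0.2381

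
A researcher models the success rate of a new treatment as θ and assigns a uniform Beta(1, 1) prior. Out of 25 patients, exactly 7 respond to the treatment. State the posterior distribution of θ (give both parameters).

Posterior: Beta(8, 19)

The binomial likelihood is conjugate to the Beta prior: with 7 successes and 18 failures, the posterior is Beta(1+7, 1+18) = Beta(8, 19).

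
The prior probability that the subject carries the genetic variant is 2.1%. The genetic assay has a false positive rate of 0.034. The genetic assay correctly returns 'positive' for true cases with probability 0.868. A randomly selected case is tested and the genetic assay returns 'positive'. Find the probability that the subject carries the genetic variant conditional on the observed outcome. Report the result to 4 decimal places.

Write H for 'the subject carries the genetic variant'. Prior odds H:¬H = 0.021/0.979 = 0.021450. For the 'positive' outcome, the likelihood ratio is 0.868/0.034 = 25.529.
Posterior odds = 0.021450 × 25.529 = 0.54762, so P(H|E) = 0.54762/(1+0.54762) = 0.3538.

P(H | E) ≈ 0.3538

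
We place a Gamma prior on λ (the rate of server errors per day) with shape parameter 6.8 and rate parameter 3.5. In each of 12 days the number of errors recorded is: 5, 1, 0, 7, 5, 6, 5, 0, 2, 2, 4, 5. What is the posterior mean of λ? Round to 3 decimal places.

Total count ∑xᵢ = 42 over n = 12 days.
Gamma is conjugate to the Poisson likelihood: posterior is Gamma(shape = 6.8+42 = 48.8, rate = 3.5+12 = 15.5).
Posterior mean = shape/rate = 48.8/15.5 = 3.148.

Posterior mean ≈ 3.148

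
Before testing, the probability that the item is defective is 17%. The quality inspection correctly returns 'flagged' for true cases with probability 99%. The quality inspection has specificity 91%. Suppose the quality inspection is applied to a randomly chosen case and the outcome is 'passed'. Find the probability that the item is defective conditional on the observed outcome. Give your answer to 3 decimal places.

P(H | E) ≈ 0.002

Write H for 'the item is defective'. Prior odds H:¬H = 0.17/0.83 = 0.20482. For the 'passed' outcome, the likelihood ratio is 0.01/0.91 = 0.010989.
Posterior odds = 0.20482 × 0.010989 = 0.0022508, so P(H|E) = 0.0022508/(1+0.0022508) = 0.002.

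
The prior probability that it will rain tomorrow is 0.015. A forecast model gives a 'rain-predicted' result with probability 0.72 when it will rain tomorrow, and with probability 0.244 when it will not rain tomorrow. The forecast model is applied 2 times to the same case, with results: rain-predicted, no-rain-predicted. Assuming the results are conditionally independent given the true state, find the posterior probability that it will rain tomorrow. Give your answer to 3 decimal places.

Let H be the event that it will rain tomorrow; start with P(H) = 0.015. P('rain-predicted'|H) = 0.72, P('rain-predicted'|¬H) = 0.244.
Update on result 1 ('rain-predicted'): P(H) ← 0.72·0.0150 / (0.72·0.0150 + 0.244·0.9850) = 0.010800/0.25114 = 0.0430.
Update on result 2 ('no-rain-predicted'): P(H) ← 0.28·0.0430 / (0.28·0.0430 + 0.756·0.9570) = 0.012041/0.73553 = 0.0164.

Posterior P(H) ≈ 0.016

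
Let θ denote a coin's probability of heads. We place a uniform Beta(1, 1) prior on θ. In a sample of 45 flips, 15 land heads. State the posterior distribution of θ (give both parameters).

Posterior: Beta(16, 31)

Observing 15 successes and 30 failures updates Beta(1, 1) by adding the success and failure counts to the two shape parameters: α = 1+15 = 16, β = 1+30 = 31.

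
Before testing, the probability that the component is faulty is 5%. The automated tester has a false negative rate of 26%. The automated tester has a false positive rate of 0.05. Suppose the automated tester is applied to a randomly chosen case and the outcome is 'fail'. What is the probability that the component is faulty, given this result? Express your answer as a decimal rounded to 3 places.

P(H | E) ≈ 0.438

Let H be the event that the component is faulty. P(H) = 0.05, so P(¬H) = 0.95. With E the 'fail' result, P(E|H) = 0.74 and P(E|¬H) = 0.05.
P(E) = 0.74·0.05 + 0.05·0.95 = 0.037000 + 0.047500 = 0.084500.
By Bayes' theorem, P(H|E) = 0.037000 / 0.084500 = 0.438.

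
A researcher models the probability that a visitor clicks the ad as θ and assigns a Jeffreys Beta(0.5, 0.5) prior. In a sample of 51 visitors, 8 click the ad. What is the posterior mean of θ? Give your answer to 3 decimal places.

Posterior mean ≈ 0.163

The binomial likelihood is conjugate to the Beta prior: with 8 successes and 43 failures, the posterior is Beta(0.5+8, 0.5+43) = Beta(8.5, 43.5).
E[θ | data] = 8.5/(8.5+43.5) = 0.163.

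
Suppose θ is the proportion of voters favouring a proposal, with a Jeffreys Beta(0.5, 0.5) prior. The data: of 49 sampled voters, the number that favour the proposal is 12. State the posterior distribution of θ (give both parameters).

Posterior: Beta(12.5, 37.5)

The binomial likelihood is conjugate to the Beta prior: with 12 successes and 37 failures, the posterior is Beta(0.5+12, 0.5+37) = Beta(12.5, 37.5).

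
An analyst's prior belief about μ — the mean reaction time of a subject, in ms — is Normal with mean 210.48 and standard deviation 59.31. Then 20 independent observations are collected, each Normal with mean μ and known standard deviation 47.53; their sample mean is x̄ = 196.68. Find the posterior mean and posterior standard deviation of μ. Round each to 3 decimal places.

Posterior mean ≈ 197.109; posterior SD ≈ 10.461

With known σ, the Normal prior is conjugate. Weight on the data is w = (n/σ²)/(n/σ² + 1/τ₀²) = 0.00885308/(0.00885308+0.00028428) = 0.96889.
Posterior mean = w·x̄ + (1−w)·μ₀ = 0.96889·196.68 + 0.031112·210.48 = 197.109. Posterior variance = 1/(0.00885308+0.00028428) = 109.441, so SD = 10.461.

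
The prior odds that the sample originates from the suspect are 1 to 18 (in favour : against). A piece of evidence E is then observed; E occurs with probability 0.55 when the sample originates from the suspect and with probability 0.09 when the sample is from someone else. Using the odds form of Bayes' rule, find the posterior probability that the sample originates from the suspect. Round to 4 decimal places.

Posterior probability ≈ 0.2535

Prior odds = 1/18 = 0.055556. In log-odds, ln(0.055556) = -2.8904.
Add log likelihood ratio: ln(6.1111) = 1.8101.
Posterior log-odds = -1.0803, so posterior odds = exp(-1.0803) = 0.33951. Converting, P(H|E) = 0.33951/1.3395 = 0.2535.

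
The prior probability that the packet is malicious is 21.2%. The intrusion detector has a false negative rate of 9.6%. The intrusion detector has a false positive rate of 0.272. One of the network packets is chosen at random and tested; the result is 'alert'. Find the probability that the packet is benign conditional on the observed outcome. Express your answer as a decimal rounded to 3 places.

P(¬H | E) ≈ 0.528

Write H for 'the packet is malicious'. Prior odds H:¬H = 0.212/0.788 = 0.26904. For the 'alert' outcome, the likelihood ratio is 0.904/0.272 = 3.3235.
Posterior odds = 0.26904 × 3.3235 = 0.89415, so P(H|E) = 0.89415/(1+0.89415) = 0.472. Then P(¬H|E) = 1 − 0.472 = 0.528.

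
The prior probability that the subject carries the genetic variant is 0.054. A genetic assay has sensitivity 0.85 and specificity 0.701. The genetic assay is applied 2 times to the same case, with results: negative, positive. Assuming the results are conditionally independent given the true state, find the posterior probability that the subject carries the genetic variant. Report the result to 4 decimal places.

Posterior P(H) ≈ 0.0336

With H the event that the subject carries the genetic variant, the joint likelihood of the observed sequence is P(data|H) = 0.15·0.85 = 0.12750 and P(data|¬H) = 0.701·0.299 = 0.20960.
Bayes: P(H|data) = 0.054·0.12750 / (0.054·0.12750 + 0.946·0.20960) = 0.0068850/0.20517 = 0.0336.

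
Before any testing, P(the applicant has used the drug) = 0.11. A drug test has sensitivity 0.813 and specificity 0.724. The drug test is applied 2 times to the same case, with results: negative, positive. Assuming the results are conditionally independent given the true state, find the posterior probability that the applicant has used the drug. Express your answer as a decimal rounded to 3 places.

Posterior P(H) ≈ 0.086

With H the event that the applicant has used the drug, the joint likelihood of the observed sequence is P(data|H) = 0.187·0.813 = 0.15203 and P(data|¬H) = 0.724·0.276 = 0.19982.
Bayes: P(H|data) = 0.11·0.15203 / (0.11·0.15203 + 0.89·0.19982) = 0.016723/0.19457 = 0.0860.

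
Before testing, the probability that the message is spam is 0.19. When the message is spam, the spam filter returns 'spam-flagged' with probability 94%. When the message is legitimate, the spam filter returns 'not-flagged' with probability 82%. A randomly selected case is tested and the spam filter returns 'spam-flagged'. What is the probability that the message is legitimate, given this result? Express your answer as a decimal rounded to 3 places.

P(¬H | E) ≈ 0.449

Write H for 'the message is spam'. Prior odds H:¬H = 0.19/0.81 = 0.23457. For the 'spam-flagged' outcome, the likelihood ratio is 0.94/0.18 = 5.2222.
Posterior odds = 0.23457 × 5.2222 = 1.2250, so P(H|E) = 1.2250/(1+1.2250) = 0.551. Then P(¬H|E) = 1 − 0.551 = 0.449.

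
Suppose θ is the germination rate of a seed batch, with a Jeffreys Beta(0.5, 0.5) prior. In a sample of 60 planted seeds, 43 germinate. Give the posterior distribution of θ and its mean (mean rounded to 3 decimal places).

Observing 43 successes and 17 failures updates Beta(0.5, 0.5) by adding the success and failure counts to the two shape parameters: α = 0.5+43 = 43.5, β = 0.5+17 = 17.5.
E[θ | data] = 43.5/(43.5+17.5) = 0.713.

Posterior: Beta(43.5, 17.5); mean ≈ 0.713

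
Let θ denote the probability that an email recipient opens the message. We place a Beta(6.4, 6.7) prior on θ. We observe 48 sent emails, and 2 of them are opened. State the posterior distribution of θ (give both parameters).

Posterior: Beta(8.4, 52.7)

The binomial likelihood is conjugate to the Beta prior: with 2 successes and 46 failures, the posterior is Beta(6.4+2, 6.7+46) = Beta(8.4, 52.7).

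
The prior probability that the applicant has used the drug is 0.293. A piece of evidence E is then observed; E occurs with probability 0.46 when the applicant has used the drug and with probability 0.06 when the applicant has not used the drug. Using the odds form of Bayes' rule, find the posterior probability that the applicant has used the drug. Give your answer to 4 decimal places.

Prior odds = 0.293/(1−0.293) = 0.41443. In log-odds, ln(0.41443) = -0.88086.
Add log likelihood ratio: ln(7.6667) = 2.0369.
Posterior log-odds = 1.1560, so posterior odds = exp(1.1560) = 3.1773. Converting, P(H|E) = 3.1773/4.1773 = 0.7606.

Posterior probability ≈ 0.7606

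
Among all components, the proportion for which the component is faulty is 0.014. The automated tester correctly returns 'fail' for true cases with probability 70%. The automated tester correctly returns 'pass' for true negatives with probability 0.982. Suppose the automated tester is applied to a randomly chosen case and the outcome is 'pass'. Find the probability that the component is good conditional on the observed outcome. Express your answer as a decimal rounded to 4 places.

P(¬H | E) ≈ 0.9957

Let H be the event that the component is faulty. P(H) = 0.014, so P(¬H) = 0.986. With E the 'pass' result, P(E|H) = 0.3 and P(E|¬H) = 0.982.
P(E) = 0.3·0.014 + 0.982·0.986 = 0.0042000 + 0.96825 = 0.97245.
By Bayes' theorem, P(H|E) = 0.0042000 / 0.97245 = 0.0043. Hence P(¬H|E) = 1 − 0.0043 = 0.9957.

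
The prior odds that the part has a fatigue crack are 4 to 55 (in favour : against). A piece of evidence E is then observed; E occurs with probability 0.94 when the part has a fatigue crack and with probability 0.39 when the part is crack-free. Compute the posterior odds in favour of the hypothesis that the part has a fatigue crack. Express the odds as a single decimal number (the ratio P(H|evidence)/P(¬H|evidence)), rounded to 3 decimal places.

Prior odds = 4/55 = 0.072727. In log-odds, ln(0.072727) = -2.6210.
Add log likelihood ratio: ln(2.4103) = 0.87973.
Posterior log-odds = -1.7413, so posterior odds = exp(-1.7413) = 0.17529.

Posterior odds ≈ 0.175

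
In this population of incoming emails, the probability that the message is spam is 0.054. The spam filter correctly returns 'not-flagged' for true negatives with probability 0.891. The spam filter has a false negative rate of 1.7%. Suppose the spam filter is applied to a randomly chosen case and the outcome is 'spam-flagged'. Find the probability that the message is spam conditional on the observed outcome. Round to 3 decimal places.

Write H for 'the message is spam'. Prior odds H:¬H = 0.054/0.946 = 0.057082. For the 'spam-flagged' outcome, the likelihood ratio is 0.983/0.109 = 9.0183.
Posterior odds = 0.057082 × 9.0183 = 0.51479, so P(H|E) = 0.51479/(1+0.51479) = 0.340.

P(H | E) ≈ 0.340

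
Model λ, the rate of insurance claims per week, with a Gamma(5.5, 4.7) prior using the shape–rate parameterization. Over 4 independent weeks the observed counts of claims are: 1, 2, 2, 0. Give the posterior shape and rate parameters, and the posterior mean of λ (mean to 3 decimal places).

Total count ∑xᵢ = 5 over n = 4 weeks.
Gamma is conjugate to the Poisson likelihood: posterior is Gamma(shape = 5.5+5 = 10.5, rate = 4.7+4 = 8.7).
Posterior mean = shape/rate = 10.5/8.7 = 1.207.

Posterior: Gamma(shape=10.5, rate=8.7); mean ≈ 1.207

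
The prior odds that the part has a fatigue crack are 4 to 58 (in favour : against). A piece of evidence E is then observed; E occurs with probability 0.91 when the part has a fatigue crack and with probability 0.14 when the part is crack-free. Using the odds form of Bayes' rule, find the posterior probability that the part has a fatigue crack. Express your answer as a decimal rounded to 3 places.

Prior odds = 4/58 = 0.068966. In log-odds, ln(0.068966) = -2.6741.
Add log likelihood ratio: ln(6.5000) = 1.8718.
Posterior log-odds = -0.80235, so posterior odds = exp(-0.80235) = 0.44828. Converting, P(H|E) = 0.44828/1.4483 = 0.310.

Posterior probability ≈ 0.310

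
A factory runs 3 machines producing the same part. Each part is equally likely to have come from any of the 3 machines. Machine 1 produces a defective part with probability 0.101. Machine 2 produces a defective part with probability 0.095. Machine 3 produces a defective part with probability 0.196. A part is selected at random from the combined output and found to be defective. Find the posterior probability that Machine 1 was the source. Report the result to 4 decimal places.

Posterior probability ≈ 0.2577

Tabulate prior·likelihood by source: [1] prior 0.333333, lik 0.101, product 0.03367; [2] prior 0.333333, lik 0.095, product 0.03167; [3] prior 0.333333, lik 0.196, product 0.06533.
Normalizing constant = 0.13067; the posterior for Machine 1 is its product over the sum, 0.03367/0.13067 = 0.2577.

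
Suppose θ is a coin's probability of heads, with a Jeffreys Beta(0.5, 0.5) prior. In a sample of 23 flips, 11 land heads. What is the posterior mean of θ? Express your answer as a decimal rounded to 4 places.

Observing 11 successes and 12 failures updates Beta(0.5, 0.5) by adding the success and failure counts to the two shape parameters: α = 0.5+11 = 11.5, β = 0.5+12 = 12.5.
Posterior mean = α/(α+β) = 11.5/24 = 0.4792.

Posterior mean ≈ 0.4792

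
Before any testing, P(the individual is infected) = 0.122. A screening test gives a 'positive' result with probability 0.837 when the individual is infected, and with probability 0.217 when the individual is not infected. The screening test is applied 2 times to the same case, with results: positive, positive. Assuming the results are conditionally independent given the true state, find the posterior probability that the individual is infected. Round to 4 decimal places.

Posterior P(H) ≈ 0.6740

Let H be the event that the individual is infected; start with P(H) = 0.122. P('positive'|H) = 0.837, P('positive'|¬H) = 0.217.
Update on result 1 ('positive'): P(H) ← 0.837·0.1220 / (0.837·0.1220 + 0.217·0.8780) = 0.10211/0.29264 = 0.3489.
Update on result 2 ('positive'): P(H) ← 0.837·0.3489 / (0.837·0.3489 + 0.217·0.6511) = 0.29206/0.43334 = 0.6740.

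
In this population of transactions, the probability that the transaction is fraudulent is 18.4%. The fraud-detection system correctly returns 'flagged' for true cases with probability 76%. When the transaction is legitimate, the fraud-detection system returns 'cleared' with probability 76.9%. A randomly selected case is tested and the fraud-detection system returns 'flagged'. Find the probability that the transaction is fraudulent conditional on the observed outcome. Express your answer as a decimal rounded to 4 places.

P(H | E) ≈ 0.4259

Let H be the event that the transaction is fraudulent. P(H) = 0.184, so P(¬H) = 0.816. With E the 'flagged' result, P(E|H) = 0.76 and P(E|¬H) = 0.231.
P(E) = 0.76·0.184 + 0.231·0.816 = 0.13984 + 0.18850 = 0.32834.
By Bayes' theorem, P(H|E) = 0.13984 / 0.32834 = 0.4259.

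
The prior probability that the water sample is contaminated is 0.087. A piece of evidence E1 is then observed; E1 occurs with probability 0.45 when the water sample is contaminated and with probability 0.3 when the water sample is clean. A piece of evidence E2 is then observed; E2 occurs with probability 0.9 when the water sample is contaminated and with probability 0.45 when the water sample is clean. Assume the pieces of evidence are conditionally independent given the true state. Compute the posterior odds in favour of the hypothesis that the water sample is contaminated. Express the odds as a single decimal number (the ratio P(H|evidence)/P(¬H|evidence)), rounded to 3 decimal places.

Prior odds = 0.087/(1−0.087) = 0.095290.
Likelihood ratio for E1 = 0.45/0.3 = 1.5000.
Likelihood ratio for E2 = 0.9/0.45 = 2.0000.
Posterior odds = prior odds × LR₁ × LR₂ = 0.28587.

Posterior odds ≈ 0.286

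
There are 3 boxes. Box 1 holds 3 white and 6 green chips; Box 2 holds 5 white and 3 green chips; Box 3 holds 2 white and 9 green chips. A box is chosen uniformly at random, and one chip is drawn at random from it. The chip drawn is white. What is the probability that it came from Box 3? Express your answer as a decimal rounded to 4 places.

P(white|Box 1) = 0.3333; P(white|Box 2) = 0.625; P(white|Box 3) = 0.1818.
Prior × likelihood for each source: 0.333333·0.3333=0.1111, 0.333333·0.625=0.2083, 0.333333·0.1818=0.06061. Summing gives P(white) = 0.38005.
P(Box 3 | white) = 0.06061 / 0.38005 = 0.1595.

Posterior probability ≈ 0.1595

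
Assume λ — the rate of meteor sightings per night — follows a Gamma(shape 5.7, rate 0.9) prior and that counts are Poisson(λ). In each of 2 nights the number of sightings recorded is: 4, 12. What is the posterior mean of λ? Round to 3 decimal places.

The Poisson likelihood adds the total count to the shape and the number of exposure periods to the rate. Here ∑xᵢ = 16 and n = 2, so shape 5.7→21.7 and rate 0.9→2.9.
Posterior mean = shape/rate = 21.7/2.9 = 7.483.

Posterior mean ≈ 7.483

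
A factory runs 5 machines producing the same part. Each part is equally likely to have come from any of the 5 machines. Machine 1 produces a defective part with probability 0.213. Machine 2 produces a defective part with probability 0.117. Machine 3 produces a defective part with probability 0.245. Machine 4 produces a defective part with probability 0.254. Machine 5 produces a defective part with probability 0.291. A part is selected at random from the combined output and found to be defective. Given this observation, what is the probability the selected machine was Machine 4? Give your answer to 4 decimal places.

Posterior probability ≈ 0.2268

P(defective|M1) = 0.213; P(defective|M2) = 0.117; P(defective|M3) = 0.245; P(defective|M4) = 0.254; P(defective|M5) = 0.291.
Prior × likelihood for each source: 0.2·0.213=0.04260, 0.2·0.117=0.02340, 0.2·0.245=0.04900, 0.2·0.254=0.05080, 0.2·0.291=0.05820. Summing gives P(defective) = 0.22400.
P(Machine 4 | defective) = 0.05080 / 0.22400 = 0.2268.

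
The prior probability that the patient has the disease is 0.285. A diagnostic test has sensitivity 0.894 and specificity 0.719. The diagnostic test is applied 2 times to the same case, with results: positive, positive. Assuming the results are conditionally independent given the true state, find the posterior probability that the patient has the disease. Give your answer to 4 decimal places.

Posterior P(H) ≈ 0.8014

Let H be the event that the patient has the disease; start with P(H) = 0.285. P('positive'|H) = 0.894, P('positive'|¬H) = 0.281.
Update on result 1 ('positive'): P(H) ← 0.894·0.2850 / (0.894·0.2850 + 0.281·0.7150) = 0.25479/0.45571 = 0.5591.
Update on result 2 ('positive'): P(H) ← 0.894·0.5591 / (0.894·0.5591 + 0.281·0.4409) = 0.49985/0.62374 = 0.8014.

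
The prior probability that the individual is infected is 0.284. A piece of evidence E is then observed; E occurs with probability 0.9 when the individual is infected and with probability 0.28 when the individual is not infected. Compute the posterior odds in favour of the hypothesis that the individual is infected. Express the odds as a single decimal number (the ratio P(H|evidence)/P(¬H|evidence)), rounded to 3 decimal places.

Prior odds = 0.284/(1−0.284) = 0.39665. In log-odds, ln(0.39665) = -0.92471.
Add log likelihood ratio: ln(3.2143) = 1.1676.
Posterior log-odds = 0.24290, so posterior odds = exp(0.24290) = 1.2749.

Posterior odds ≈ 1.275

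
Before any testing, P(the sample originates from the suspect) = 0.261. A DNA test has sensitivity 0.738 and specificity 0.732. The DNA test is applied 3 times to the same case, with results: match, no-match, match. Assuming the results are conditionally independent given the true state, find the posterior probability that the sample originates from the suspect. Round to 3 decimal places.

Posterior P(H) ≈ 0.489

Let H be the event that the sample originates from the suspect; start with P(H) = 0.261. P('match'|H) = 0.738, P('match'|¬H) = 0.268.
Update on result 1 ('match'): P(H) ← 0.738·0.2610 / (0.738·0.2610 + 0.268·0.7390) = 0.19262/0.39067 = 0.4930.
Update on result 2 ('no-match'): P(H) ← 0.262·0.4930 / (0.262·0.4930 + 0.732·0.5070) = 0.12918/0.50027 = 0.2582.
Update on result 3 ('match'): P(H) ← 0.738·0.2582 / (0.738·0.2582 + 0.268·0.7418) = 0.19056/0.38936 = 0.4894.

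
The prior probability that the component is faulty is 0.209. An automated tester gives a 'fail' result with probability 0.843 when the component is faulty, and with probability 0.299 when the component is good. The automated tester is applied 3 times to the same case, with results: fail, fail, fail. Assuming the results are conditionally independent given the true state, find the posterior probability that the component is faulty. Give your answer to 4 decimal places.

Posterior P(H) ≈ 0.8555

Let H be the event that the component is faulty; start with P(H) = 0.209. P('fail'|H) = 0.843, P('fail'|¬H) = 0.299.
Update on result 1 ('fail'): P(H) ← 0.843·0.2090 / (0.843·0.2090 + 0.299·0.7910) = 0.17619/0.41270 = 0.4269.
Update on result 2 ('fail'): P(H) ← 0.843·0.4269 / (0.843·0.4269 + 0.299·0.5731) = 0.35989/0.53124 = 0.6775.
Update on result 3 ('fail'): P(H) ← 0.843·0.6775 / (0.843·0.6775 + 0.299·0.3225) = 0.57109/0.66753 = 0.8555.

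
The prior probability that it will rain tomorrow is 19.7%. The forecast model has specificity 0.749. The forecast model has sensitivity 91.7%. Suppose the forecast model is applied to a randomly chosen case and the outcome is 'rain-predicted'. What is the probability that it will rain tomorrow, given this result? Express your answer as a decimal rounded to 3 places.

Write H for 'it will rain tomorrow'. Prior odds H:¬H = 0.197/0.803 = 0.24533. For the 'rain-predicted' outcome, the likelihood ratio is 0.917/0.251 = 3.6534.
Posterior odds = 0.24533 × 3.6534 = 0.89629, so P(H|E) = 0.89629/(1+0.89629) = 0.473.

P(H | E) ≈ 0.473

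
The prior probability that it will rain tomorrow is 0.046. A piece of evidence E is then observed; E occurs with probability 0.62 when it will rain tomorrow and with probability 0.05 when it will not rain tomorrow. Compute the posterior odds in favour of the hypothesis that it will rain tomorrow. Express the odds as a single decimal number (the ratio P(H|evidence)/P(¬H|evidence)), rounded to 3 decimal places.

Posterior odds ≈ 0.598

Prior odds = 0.046/(1−0.046) = 0.048218.
Likelihood ratio for E = 0.62/0.05 = 12.400.
Posterior odds = prior odds × LR = 0.59790.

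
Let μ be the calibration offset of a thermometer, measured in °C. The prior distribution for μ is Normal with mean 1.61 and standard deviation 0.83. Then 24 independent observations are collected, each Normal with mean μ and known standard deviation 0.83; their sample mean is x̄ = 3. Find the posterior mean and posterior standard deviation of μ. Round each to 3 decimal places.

With known σ, the Normal prior is conjugate. Weight on the data is w = (n/σ²)/(n/σ² + 1/τ₀²) = 34.8381/(34.8381+1.45159) = 0.96000.
Posterior mean = w·x̄ + (1−w)·μ₀ = 0.96000·3 + 0.040000·1.61 = 2.944. Posterior variance = 1/(34.8381+1.45159) = 0.0275560, so SD = 0.166.

Posterior mean ≈ 2.944; posterior SD ≈ 0.166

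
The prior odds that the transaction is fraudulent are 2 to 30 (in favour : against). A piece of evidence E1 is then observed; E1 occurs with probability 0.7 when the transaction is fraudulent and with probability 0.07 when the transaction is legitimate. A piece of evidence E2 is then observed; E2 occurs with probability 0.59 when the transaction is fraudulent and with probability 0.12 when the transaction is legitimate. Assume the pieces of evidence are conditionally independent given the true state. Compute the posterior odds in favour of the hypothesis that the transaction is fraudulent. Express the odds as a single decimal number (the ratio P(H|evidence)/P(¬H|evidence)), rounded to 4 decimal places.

Prior odds = 2/30 = 0.066667. In log-odds, ln(0.066667) = -2.7081.
Add log likelihood ratios: ln(10.0000) + ln(4.9167) = 3.8952.
Posterior log-odds = 1.1872, so posterior odds = exp(1.1872) = 3.2778.

Posterior odds ≈ 3.2778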